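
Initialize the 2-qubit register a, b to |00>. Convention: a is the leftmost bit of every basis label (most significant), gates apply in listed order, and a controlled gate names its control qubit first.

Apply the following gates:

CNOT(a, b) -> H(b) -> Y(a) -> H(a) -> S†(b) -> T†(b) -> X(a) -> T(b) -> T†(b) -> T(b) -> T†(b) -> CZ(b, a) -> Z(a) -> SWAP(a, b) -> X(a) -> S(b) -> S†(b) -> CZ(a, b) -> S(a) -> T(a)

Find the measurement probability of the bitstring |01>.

Outcome |01> occurs with probability 1/4. Key observation: steps 8-11 multiply out to the identity, so the circuit reduces to the remaining gates.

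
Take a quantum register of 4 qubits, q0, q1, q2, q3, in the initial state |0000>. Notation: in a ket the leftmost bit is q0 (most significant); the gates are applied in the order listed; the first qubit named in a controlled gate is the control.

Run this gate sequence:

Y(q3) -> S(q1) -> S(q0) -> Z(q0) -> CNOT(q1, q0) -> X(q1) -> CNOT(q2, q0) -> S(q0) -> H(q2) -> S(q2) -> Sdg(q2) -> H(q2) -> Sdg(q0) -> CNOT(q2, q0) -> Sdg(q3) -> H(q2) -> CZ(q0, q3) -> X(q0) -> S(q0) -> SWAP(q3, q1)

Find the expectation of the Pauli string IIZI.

The observable IIZI averages to 0.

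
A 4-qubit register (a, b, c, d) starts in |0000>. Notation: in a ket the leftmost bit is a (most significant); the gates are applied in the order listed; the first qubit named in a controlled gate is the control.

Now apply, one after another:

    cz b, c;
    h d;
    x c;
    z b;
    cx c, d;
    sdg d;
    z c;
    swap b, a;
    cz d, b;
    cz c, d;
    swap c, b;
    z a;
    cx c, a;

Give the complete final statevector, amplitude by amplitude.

The final amplitudes are -sqrt(2)/2 on |0100>, -sqrt(2)*I/2 on |0101>, and 0 on every other basis state.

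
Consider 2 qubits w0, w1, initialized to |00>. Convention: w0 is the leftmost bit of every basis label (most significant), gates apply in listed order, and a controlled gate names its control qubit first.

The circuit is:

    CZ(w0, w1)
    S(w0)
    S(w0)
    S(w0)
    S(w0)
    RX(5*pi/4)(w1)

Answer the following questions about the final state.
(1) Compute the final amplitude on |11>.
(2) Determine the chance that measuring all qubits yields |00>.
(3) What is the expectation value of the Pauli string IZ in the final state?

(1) |11> carries amplitude 0 in the final state. Key observation: steps 2-5 multiply out to the identity, so the circuit reduces to the remaining gates.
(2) The probability of measuring |00> is 1/2 - sqrt(2)/4.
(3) The observable IZ averages to -sqrt(2)/2.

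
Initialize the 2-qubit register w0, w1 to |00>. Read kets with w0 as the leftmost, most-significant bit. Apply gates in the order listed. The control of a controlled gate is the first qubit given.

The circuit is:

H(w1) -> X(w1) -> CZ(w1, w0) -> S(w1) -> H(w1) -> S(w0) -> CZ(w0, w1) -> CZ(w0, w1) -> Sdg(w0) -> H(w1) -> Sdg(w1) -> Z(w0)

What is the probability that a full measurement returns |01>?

Outcome |01> occurs with probability 1/2. Key observation: the block from step 4 through step 11 cancels to the identity and can be dropped.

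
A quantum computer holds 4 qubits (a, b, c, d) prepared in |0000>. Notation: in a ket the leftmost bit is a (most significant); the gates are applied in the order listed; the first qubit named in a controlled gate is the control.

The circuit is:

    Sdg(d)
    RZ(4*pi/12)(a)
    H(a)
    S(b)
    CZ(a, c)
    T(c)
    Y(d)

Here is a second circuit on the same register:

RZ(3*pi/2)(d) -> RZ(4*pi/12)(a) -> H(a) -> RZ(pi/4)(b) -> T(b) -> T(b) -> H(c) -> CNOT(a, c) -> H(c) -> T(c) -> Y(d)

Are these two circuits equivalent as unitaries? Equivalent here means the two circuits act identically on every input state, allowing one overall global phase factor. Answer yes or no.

No — the two circuits implement different unitaries, even allowing a global phase.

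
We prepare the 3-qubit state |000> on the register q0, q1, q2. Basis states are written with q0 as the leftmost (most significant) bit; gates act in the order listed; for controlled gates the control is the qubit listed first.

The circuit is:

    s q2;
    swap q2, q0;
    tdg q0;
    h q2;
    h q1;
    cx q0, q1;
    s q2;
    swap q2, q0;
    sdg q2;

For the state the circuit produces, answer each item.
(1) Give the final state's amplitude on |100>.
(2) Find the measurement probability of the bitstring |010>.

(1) The amplitude on |100> is I/2.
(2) A full measurement returns |010> with probability 1/4.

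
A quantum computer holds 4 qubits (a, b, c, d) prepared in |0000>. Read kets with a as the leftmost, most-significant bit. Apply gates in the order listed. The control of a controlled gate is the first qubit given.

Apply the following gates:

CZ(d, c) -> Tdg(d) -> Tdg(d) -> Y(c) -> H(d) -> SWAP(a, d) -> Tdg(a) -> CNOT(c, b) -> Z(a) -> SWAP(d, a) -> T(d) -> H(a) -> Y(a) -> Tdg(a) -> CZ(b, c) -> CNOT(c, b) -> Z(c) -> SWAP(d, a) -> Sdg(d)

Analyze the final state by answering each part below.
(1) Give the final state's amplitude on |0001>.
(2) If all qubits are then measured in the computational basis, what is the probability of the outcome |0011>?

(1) |0001> carries amplitude 0 in the final state.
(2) A full measurement returns |0011> with probability 1/4.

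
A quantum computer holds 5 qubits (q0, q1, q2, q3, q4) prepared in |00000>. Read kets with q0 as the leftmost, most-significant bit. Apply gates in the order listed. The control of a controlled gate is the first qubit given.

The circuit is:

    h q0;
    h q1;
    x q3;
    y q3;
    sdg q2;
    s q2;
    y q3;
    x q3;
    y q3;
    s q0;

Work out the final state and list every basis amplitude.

After the circuit, the state carries amplitude I/2 on |00010>, I/2 on |01010>, -1/2 on |10010>, -1/2 on |11010>, and 0 on every other basis state.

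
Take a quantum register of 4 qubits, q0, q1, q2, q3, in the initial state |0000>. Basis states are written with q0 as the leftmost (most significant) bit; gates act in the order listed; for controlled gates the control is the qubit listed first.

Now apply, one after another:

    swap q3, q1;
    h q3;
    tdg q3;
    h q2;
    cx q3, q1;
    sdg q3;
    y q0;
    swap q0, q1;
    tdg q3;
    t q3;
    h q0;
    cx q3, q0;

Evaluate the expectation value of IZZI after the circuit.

In the final state, IZZI has expectation 0.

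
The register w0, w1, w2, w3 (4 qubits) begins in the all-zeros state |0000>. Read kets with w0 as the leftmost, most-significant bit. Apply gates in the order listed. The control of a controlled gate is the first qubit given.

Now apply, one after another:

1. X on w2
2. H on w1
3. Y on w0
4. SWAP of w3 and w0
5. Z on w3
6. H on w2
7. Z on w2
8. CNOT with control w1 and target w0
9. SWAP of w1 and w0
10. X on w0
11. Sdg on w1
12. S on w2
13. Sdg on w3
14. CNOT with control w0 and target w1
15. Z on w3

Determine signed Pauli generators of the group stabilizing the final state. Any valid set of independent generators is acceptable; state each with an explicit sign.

One valid set of independent stabilizer generators is +YIII, +IIYI, -IZII, -IIIZ (any independent generating set of the same group is equally correct).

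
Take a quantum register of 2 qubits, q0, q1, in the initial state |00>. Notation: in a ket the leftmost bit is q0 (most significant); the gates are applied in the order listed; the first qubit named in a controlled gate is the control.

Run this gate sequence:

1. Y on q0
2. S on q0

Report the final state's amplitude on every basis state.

The final amplitudes are -1 on |10>, and 0 on every other basis state.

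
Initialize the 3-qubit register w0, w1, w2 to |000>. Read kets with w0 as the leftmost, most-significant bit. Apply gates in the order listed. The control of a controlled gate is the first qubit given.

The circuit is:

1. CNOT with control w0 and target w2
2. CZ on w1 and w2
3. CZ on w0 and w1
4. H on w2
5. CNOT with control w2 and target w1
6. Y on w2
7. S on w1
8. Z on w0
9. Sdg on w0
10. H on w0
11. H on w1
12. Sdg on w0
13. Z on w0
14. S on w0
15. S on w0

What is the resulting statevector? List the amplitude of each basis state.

The resulting statevector has amplitude sqrt(2)/4 on |000>, sqrt(2)*I/4 on |001>, -sqrt(2)/4 on |010>, sqrt(2)*I/4 on |011>, -sqrt(2)*I/4 on |100>, sqrt(2)/4 on |101>, sqrt(2)*I/4 on |110>, sqrt(2)/4 on |111>.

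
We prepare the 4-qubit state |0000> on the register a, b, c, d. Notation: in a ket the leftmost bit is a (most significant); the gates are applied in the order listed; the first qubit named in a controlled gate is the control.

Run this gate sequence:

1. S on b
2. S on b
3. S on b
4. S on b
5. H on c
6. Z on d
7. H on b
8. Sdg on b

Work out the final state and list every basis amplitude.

The final amplitudes are 1/2 on |0000>, 1/2 on |0010>, -I/2 on |0100>, -I/2 on |0110>, and 0 on every other basis state. Key observation: steps 1-4 multiply out to the identity, so the circuit reduces to the remaining gates.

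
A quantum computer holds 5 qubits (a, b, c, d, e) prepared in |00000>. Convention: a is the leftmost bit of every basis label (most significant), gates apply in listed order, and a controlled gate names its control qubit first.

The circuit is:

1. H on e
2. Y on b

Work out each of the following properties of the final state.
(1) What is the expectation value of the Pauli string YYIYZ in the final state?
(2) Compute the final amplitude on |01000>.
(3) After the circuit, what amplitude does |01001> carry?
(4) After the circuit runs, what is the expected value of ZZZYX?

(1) The observable YYIYZ averages to 0.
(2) |01000> carries amplitude sqrt(2)*I/2 in the final state.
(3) The final state's coefficient on |01001> equals sqrt(2)*I/2.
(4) The expectation value of ZZZYX is 0.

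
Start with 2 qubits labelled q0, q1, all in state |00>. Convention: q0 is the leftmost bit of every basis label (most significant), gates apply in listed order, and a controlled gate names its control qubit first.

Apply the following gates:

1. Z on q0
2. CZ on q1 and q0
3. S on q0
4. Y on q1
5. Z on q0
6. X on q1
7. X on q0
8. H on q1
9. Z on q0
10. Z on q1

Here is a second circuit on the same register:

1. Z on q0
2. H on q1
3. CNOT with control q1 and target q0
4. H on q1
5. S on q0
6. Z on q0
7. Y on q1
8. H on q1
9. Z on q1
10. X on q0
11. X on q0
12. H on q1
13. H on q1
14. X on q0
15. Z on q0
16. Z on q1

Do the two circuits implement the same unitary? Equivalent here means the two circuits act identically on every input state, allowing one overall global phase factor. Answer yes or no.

No, they are not equivalent — no single phase factor reconciles the two unitaries.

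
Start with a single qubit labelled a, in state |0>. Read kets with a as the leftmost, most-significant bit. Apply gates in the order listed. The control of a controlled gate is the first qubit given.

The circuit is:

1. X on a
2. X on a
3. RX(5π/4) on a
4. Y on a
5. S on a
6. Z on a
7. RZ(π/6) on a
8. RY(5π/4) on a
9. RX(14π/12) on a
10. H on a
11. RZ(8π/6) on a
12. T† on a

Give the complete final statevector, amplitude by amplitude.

The final amplitudes are sqrt(3)*exp(-3*I*pi/4)/8 + sqrt(3)*I*exp(-3*I*pi/4)/8 + sqrt(6)*exp(-7*I*pi/12)/16 + exp(-7*I*pi/12)/8 + sqrt(6)*exp(-3*I*pi/4)/16 + sqrt(6)*I*exp(-3*I*pi/4)/16 + I*exp(-3*I*pi/4)/8 + sqrt(1/2 - sqrt(2)/4)*sqrt(sqrt(2)/4 + 1/2)*exp(-7*I*pi/12)/4 + sqrt(1/2 - sqrt(2)/4)*sqrt(sqrt(2)/4 + 1/2)*exp(-3*I*pi/4)/4 + sqrt(2)*I*exp(-3*I*pi/4)/16 + sqrt(6)*I*exp(-7*I*pi/12)/16 + sqrt(2)*I*exp(-7*I*pi/12)/16 - I*sqrt(1/2 - sqrt(2)/4)*sqrt(sqrt(2)/4 + 1/2)*exp(-7*I*pi/12)/4 - I*exp(-7*I*pi/12)/8 - sqrt(3)*I*sqrt(1/2 - sqrt(2)/4)*sqrt(sqrt(2)/4 + 1/2)*exp(-7*I*pi/12)/4 - sqrt(3)*I*exp(-7*I*pi/12)/8 - I*sqrt(1/2 - sqrt(2)/4)*sqrt(sqrt(2)/4 + 1/2)*exp(-3*I*pi/4)/4 - sqrt(2)*exp(-3*I*pi/4)/16 - sqrt(2)*exp(-7*I*pi/12)/16 - exp(-3*I*pi/4)/8 - sqrt(3)*I*sqrt(1/2 - sqrt(2)/4)*sqrt(sqrt(2)/4 + 1/2)*exp(-3*I*pi/4)/4 - sqrt(3)*sqrt(1/2 - sqrt(2)/4)*sqrt(sqrt(2)/4 + 1/2)*exp(-3*I*pi/4)/4 - sqrt(3)*sqrt(1/2 - sqrt(2)/4)*sqrt(sqrt(2)/4 + 1/2)*exp(-7*I*pi/12)/4 - sqrt(3)*exp(-7*I*pi/12)/8 on |0>, 1/8 - sqrt(6)*(1 + I)/8 - sqrt(6)*exp(I*pi/3)/8 - sqrt(3)*exp(I*pi/3)/8 - I/8 + exp(5*I*pi/6)/8 + sqrt(2)*exp(5*I*pi/6)/8 + sqrt(3)*exp(5*I*pi/6)/8 + exp(I*pi/3)/8 + sqrt(6)*exp(5*I*pi/6)/8 + sqrt(2)*exp(I*pi/3)/8 + sqrt(2)*(-1 + I)/8 + sqrt(3)*(1 + I)/8 on |1>. Key observation: gates 1-2 undo each other exactly, leaving only the rest of the circuit to track.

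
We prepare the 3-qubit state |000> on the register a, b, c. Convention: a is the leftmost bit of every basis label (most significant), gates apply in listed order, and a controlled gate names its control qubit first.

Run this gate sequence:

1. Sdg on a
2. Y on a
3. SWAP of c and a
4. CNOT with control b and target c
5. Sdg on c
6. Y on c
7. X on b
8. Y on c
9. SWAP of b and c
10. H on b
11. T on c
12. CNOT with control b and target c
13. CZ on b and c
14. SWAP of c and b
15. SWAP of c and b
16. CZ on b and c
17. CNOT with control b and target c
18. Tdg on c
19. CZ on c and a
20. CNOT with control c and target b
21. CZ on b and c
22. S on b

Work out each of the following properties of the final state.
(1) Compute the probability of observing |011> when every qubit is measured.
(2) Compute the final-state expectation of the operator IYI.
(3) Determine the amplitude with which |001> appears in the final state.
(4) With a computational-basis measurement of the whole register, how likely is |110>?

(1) A full measurement returns |011> with probability 1/2. Key observation: the block from step 11 through step 18 cancels to the identity and can be dropped.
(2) The observable IYI averages to 1.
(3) The amplitude on |001> is -sqrt(2)/2.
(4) A full measurement returns |110> with probability 0.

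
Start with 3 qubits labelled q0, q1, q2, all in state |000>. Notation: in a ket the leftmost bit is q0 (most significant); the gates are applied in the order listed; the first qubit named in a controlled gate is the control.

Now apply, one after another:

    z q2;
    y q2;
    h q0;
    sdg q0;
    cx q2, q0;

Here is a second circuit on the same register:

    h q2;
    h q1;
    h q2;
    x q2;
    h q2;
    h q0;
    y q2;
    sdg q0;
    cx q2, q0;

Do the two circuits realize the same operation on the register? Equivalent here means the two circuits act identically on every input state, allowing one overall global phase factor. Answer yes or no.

No, they are not equivalent — no single phase factor reconciles the two unitaries.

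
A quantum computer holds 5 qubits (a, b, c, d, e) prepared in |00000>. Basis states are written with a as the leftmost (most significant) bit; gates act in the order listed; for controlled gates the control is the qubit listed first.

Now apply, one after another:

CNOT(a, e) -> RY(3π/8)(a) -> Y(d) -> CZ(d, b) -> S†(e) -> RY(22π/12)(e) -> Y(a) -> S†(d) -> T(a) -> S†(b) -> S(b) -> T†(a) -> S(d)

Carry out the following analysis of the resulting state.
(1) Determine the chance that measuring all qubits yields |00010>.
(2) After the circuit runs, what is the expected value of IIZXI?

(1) The probability of measuring |00010> is (2 - sqrt(2 - sqrt(2)))*(sqrt(3) + 2)/16. Key observation: gates 8-13 undo each other exactly, leaving only the rest of the circuit to track.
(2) In the final state, IIZXI has expectation 0.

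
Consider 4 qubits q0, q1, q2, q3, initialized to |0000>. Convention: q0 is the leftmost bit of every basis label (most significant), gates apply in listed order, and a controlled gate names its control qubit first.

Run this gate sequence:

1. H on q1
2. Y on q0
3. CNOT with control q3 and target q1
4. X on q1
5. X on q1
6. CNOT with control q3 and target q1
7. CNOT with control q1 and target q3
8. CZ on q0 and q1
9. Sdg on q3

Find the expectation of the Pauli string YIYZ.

In the final state, YIYZ has expectation 0. Key observation: the block from step 3 through step 6 cancels to the identity and can be dropped.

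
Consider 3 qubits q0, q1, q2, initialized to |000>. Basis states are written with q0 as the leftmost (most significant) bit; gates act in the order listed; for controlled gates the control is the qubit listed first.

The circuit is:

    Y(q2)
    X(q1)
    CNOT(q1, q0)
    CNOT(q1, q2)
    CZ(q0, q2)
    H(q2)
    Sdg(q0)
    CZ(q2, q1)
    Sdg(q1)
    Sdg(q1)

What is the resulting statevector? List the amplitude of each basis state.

The final amplitudes are -sqrt(2)/2 on |110>, sqrt(2)/2 on |111>, and 0 on every other basis state.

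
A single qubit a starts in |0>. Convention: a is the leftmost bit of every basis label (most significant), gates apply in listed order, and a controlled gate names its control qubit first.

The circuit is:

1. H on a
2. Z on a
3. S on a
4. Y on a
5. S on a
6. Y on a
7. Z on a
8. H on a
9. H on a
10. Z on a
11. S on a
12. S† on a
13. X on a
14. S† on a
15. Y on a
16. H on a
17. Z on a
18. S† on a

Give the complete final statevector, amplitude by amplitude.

After the circuit, the state carries amplitude 1/2 - I/2 on |0>, 1/2 - I/2 on |1>.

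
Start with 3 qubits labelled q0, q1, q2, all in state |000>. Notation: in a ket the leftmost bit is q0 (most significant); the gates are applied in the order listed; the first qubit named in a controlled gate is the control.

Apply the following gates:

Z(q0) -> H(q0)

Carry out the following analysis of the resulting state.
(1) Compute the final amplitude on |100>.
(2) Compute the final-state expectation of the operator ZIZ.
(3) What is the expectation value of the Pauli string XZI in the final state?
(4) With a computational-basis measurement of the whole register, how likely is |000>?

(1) The amplitude on |100> is sqrt(2)/2.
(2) The observable ZIZ averages to 0.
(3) The expectation value of XZI is 1.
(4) A full measurement returns |000> with probability 1/2.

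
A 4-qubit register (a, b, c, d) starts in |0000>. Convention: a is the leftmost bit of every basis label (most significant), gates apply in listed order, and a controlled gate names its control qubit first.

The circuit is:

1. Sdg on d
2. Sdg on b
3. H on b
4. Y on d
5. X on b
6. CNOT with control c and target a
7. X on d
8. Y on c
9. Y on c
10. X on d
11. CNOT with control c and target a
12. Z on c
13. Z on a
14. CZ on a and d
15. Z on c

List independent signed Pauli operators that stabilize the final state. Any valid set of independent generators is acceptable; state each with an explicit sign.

The stabilizer group can be generated by +IXII, +ZIII, +IIZI, -IIIZ, among other valid generating sets. Key observation: steps 6-11 multiply out to the identity, so the circuit reduces to the remaining gates.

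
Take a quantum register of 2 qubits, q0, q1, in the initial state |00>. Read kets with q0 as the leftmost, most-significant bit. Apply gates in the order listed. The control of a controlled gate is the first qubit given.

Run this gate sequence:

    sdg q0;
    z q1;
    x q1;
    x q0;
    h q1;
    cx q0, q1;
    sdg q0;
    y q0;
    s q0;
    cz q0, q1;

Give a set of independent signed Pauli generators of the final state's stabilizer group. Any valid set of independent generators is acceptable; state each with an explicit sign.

One valid set of independent stabilizer generators is -IX, +ZI (any independent generating set of the same group is equally correct).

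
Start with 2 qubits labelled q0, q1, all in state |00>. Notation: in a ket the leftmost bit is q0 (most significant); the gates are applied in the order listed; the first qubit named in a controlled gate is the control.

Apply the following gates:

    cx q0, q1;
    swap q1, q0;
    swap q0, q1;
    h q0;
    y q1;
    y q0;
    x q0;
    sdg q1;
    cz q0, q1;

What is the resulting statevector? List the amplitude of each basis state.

After the circuit, the state carries amplitude 0 on |00>, sqrt(2)*I/2 on |01>, 0 on |10>, sqrt(2)*I/2 on |11>.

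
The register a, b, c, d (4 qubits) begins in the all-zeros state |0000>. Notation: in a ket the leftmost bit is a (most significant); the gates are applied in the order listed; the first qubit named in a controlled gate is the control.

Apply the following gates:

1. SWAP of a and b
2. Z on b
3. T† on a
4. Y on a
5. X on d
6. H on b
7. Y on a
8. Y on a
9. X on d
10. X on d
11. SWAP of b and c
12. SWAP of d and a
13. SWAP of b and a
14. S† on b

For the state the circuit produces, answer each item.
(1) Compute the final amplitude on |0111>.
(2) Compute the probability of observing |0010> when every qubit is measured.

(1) |0111> carries amplitude sqrt(2)/2 in the final state.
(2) Outcome |0010> occurs with probability 0.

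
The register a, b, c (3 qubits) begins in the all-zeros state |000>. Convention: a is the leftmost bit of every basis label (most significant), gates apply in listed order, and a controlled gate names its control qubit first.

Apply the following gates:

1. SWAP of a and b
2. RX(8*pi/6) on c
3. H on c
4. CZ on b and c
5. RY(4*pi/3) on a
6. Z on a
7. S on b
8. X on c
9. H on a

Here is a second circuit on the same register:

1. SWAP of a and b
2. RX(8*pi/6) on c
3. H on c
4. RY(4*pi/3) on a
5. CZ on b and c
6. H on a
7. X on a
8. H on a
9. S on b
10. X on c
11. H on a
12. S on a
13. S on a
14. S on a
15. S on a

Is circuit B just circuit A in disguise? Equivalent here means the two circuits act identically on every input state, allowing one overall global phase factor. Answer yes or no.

Yes: on every input state the two circuits agree up to one overall phase factor.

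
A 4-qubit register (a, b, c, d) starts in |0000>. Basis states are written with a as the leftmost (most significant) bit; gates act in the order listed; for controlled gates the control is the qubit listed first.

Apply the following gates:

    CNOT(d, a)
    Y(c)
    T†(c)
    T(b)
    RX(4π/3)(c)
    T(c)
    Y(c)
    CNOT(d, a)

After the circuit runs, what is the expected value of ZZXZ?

The expectation value of ZZXZ is -sqrt(6)/4.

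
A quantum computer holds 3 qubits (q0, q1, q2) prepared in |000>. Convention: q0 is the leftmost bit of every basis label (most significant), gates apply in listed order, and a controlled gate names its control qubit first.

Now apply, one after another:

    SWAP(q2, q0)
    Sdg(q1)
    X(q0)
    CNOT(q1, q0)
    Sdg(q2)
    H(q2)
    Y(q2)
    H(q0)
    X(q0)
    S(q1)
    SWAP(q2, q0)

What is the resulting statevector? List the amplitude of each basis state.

The resulting statevector has amplitude I/2 on |000>, -I/2 on |001>, 0 on |010>, 0 on |011>, -I/2 on |100>, I/2 on |101>, 0 on |110>, 0 on |111>.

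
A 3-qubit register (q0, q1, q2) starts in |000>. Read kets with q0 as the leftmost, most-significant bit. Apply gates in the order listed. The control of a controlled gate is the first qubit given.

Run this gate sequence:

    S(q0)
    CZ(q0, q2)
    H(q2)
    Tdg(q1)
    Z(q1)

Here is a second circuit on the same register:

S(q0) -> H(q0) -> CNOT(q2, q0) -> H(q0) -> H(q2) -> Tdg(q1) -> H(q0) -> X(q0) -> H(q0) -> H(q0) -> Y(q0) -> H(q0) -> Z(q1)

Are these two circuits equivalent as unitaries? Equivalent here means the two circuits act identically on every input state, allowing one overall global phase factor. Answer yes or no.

No: there is an input state on which the two circuits produce genuinely different outputs (not merely differing by a phase).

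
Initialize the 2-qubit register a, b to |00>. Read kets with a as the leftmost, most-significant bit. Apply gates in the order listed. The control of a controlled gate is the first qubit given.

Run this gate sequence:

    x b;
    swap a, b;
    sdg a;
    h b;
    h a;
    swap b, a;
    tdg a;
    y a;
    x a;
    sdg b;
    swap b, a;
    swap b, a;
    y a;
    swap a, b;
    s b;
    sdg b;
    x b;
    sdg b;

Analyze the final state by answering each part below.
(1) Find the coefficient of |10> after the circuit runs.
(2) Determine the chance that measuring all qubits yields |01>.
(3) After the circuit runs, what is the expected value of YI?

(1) |10> carries amplitude -1/2 in the final state.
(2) Outcome |01> occurs with probability 1/4.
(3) The expectation value of YI is 1.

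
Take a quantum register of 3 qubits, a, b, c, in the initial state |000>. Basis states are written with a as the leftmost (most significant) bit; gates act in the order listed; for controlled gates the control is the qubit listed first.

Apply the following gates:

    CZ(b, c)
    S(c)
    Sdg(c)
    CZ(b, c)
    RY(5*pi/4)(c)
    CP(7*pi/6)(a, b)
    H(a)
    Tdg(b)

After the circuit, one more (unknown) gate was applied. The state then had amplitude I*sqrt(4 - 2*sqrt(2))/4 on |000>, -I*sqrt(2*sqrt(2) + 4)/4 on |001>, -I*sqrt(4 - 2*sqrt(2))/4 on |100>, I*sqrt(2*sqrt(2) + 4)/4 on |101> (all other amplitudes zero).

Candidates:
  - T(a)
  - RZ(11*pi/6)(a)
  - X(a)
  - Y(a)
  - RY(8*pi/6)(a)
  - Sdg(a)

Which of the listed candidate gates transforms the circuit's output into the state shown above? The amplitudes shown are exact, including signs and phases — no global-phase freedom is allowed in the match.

It was Y(a) that produced the state shown. Key observation: gates 1-4 undo each other exactly, leaving only the rest of the circuit to track.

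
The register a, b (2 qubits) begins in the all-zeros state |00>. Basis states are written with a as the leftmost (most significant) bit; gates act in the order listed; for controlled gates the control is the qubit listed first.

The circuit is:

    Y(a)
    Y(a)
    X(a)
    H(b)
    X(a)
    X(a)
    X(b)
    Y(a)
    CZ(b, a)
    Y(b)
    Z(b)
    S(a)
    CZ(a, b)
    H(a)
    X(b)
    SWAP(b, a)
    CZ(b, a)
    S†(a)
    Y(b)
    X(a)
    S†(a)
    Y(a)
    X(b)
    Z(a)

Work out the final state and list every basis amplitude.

After the circuit, the state carries amplitude I/2 on |00>, -I/2 on |01>, I/2 on |10>, I/2 on |11>.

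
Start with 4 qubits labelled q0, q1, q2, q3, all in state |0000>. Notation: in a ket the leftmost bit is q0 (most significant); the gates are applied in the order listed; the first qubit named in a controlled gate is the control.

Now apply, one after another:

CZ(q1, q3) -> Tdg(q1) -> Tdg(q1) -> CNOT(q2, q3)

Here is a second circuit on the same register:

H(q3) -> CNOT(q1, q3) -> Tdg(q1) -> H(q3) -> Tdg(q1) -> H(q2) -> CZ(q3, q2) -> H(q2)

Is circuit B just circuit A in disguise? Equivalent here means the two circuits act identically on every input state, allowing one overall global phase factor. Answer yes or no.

No: there is an input state on which the two circuits produce genuinely different outputs (not merely differing by a phase).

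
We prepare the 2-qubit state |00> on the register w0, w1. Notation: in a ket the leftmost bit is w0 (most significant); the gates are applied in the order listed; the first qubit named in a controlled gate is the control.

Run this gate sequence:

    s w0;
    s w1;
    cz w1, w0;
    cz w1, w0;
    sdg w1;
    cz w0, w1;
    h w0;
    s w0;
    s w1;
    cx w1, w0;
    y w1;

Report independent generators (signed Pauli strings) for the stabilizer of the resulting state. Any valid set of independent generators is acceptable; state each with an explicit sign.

One valid set of independent stabilizer generators is +YI, -IZ (any independent generating set of the same group is equally correct). Key observation: steps 3-4 multiply out to the identity, so the circuit reduces to the remaining gates.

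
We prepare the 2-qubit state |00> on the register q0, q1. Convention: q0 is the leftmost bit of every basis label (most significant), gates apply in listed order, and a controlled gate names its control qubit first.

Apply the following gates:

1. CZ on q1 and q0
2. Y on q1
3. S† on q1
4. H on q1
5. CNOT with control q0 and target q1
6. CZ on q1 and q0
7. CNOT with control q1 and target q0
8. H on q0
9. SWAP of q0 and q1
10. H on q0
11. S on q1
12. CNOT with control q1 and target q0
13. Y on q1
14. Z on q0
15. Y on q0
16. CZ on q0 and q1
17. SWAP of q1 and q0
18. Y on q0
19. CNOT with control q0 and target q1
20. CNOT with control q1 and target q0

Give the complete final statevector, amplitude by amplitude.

The resulting statevector has amplitude sqrt(2)*I/2 on |00>, -sqrt(2)/2 on |01>, 0 on |10>, 0 on |11>.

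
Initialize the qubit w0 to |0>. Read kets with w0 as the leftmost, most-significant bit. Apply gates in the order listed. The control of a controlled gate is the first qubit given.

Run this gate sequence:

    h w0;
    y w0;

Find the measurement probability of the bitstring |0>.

The probability of measuring |0> is 1/2.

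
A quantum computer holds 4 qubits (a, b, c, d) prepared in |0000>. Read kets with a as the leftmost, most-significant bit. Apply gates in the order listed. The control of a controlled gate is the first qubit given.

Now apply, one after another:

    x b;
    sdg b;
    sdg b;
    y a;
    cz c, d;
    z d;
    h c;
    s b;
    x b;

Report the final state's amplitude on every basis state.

After the circuit, the state carries amplitude sqrt(2)/2 on |1000>, sqrt(2)/2 on |1010>, and 0 on every other basis state.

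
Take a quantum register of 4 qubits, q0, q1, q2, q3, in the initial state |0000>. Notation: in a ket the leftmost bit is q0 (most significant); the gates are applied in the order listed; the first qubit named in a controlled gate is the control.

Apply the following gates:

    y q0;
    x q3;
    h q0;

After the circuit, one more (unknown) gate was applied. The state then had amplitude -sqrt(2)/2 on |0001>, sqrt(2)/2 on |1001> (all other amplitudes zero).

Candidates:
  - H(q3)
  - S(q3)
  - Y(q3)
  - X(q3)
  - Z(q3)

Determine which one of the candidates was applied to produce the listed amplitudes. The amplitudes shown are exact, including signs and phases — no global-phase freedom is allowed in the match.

The unique candidate consistent with the amplitudes is S(q3).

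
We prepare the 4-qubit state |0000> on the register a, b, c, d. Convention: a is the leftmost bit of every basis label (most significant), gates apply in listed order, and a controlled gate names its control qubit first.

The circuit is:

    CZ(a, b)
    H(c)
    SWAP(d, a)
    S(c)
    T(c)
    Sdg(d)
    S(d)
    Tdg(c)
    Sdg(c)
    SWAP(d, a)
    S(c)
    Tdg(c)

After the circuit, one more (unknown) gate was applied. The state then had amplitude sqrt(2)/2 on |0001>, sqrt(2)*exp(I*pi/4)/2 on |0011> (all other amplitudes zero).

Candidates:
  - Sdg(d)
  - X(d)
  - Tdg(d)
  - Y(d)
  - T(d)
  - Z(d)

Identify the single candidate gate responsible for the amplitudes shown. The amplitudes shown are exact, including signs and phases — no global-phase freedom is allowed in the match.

The unique candidate consistent with the amplitudes is X(d). Key observation: the block from step 3 through step 10 cancels to the identity and can be dropped.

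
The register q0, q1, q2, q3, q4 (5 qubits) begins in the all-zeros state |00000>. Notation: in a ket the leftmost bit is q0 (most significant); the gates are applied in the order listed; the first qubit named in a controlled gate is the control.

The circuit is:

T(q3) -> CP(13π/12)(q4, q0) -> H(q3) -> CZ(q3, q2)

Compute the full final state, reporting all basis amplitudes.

The resulting statevector has amplitude sqrt(2)/2 on |00000>, sqrt(2)/2 on |00010>, and 0 on every other basis state.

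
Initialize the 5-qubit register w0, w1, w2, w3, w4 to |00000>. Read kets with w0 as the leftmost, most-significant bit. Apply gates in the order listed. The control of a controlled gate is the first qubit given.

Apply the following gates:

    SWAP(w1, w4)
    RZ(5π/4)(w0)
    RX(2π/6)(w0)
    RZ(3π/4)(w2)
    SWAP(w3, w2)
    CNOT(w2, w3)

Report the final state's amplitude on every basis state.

After the circuit, the state carries amplitude -sqrt(3)/2 on |00000>, I/2 on |10000>, and 0 on every other basis state.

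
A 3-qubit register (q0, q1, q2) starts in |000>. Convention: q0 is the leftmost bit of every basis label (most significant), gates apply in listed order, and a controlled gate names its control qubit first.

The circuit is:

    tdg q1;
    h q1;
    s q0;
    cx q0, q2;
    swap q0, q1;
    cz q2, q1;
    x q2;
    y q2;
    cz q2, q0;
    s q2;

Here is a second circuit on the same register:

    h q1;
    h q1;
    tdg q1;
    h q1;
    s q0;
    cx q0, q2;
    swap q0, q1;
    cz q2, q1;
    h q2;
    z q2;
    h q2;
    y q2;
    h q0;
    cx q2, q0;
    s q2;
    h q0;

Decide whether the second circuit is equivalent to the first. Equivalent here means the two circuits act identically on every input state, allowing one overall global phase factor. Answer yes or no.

Yes: on every input state the two circuits agree up to one overall phase factor.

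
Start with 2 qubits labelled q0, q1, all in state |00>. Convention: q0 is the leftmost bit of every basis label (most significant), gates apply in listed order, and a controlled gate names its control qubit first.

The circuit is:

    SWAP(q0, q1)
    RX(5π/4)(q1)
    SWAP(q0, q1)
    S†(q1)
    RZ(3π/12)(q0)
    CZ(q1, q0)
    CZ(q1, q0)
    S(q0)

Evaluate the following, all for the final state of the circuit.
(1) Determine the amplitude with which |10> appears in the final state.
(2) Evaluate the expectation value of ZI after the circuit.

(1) |10> carries amplitude sqrt(sqrt(2) + 2)*exp(I*pi/8)/2 in the final state. Key observation: steps 6-7 multiply out to the identity, so the circuit reduces to the remaining gates.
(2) The expectation value of ZI is -sqrt(2)/2.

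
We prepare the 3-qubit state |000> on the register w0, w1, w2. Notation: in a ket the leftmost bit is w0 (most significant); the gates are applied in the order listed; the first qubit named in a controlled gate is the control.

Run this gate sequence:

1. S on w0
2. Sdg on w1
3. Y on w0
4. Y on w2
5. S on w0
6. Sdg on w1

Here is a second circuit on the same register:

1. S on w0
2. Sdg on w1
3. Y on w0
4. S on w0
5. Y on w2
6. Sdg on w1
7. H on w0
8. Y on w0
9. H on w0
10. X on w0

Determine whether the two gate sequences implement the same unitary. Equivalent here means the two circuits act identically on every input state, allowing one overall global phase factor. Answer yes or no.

No: there is an input state on which the two circuits produce genuinely different outputs (not merely differing by a phase).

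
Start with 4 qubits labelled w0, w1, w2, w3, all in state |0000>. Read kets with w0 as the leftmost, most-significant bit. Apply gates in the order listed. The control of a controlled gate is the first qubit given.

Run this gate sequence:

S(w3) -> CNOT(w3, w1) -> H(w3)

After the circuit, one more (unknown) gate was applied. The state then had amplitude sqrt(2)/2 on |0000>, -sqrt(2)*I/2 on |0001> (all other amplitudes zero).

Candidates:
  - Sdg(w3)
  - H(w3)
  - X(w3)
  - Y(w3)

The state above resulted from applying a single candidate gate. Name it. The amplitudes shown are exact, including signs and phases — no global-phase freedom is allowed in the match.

It was Sdg(w3) that produced the state shown.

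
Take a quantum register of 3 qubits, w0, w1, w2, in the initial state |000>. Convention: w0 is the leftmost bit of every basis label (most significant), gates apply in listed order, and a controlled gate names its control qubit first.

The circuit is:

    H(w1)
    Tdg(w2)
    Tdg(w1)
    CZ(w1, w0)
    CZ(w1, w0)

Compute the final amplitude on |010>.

The amplitude on |010> is -sqrt(2)*exp(3*I*pi/4)/2. Key observation: the block from step 4 through step 5 cancels to the identity and can be dropped.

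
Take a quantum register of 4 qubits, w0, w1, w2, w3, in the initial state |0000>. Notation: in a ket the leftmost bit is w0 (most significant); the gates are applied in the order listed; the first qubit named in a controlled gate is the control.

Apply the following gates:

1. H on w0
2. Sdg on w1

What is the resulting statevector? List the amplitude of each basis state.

The final amplitudes are sqrt(2)/2 on |0000>, sqrt(2)/2 on |1000>, and 0 on every other basis state.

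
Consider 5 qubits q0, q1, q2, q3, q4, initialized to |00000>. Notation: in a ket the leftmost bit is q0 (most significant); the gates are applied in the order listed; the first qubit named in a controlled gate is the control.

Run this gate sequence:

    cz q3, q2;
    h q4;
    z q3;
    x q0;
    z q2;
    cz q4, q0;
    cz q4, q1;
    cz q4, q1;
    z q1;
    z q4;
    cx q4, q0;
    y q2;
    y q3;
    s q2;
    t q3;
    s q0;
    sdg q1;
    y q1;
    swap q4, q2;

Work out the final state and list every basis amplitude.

The final amplitudes are sqrt(2)*exp(I*pi/4)/2 on |01111>, sqrt(2)*exp(3*I*pi/4)/2 on |11011>, and 0 on every other basis state. Key observation: gates 7-8 undo each other exactly, leaving only the rest of the circuit to track.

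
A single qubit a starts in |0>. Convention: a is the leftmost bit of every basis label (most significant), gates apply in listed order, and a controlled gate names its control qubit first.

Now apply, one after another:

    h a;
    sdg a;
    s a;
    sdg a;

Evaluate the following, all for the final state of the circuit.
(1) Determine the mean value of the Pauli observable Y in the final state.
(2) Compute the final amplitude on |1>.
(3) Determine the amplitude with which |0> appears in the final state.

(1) In the final state, Y has expectation -1. Key observation: the block from step 3 through step 4 cancels to the identity and can be dropped.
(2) |1> carries amplitude -sqrt(2)*I/2 in the final state.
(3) |0> carries amplitude sqrt(2)/2 in the final state.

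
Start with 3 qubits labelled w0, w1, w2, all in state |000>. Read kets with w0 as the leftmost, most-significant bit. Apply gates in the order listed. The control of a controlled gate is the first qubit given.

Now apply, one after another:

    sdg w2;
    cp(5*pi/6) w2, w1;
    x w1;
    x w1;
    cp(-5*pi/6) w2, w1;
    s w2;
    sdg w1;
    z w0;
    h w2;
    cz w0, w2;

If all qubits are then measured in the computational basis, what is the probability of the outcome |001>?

A full measurement returns |001> with probability 1/2. Key observation: steps 1-6 multiply out to the identity, so the circuit reduces to the remaining gates.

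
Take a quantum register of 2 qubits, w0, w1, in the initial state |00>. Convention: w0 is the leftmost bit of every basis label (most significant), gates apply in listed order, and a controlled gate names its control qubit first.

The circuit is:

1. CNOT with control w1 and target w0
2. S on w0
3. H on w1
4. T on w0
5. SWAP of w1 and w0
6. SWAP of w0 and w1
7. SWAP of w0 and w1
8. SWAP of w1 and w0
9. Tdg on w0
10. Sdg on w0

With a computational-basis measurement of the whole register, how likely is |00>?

Outcome |00> occurs with probability 1/2. Key observation: gates 4-9 undo each other exactly, leaving only the rest of the circuit to track.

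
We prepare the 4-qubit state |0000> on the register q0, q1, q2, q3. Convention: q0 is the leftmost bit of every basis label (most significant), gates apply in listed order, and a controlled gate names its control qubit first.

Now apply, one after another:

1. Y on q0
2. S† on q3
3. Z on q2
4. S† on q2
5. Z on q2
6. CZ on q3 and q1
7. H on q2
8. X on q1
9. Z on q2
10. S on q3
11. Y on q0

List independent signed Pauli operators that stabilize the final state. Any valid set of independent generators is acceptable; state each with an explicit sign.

The final state is stabilized by the group generated by -IIXI, +ZIII, -IZII, +IIIZ; other independent generating sets are equally valid.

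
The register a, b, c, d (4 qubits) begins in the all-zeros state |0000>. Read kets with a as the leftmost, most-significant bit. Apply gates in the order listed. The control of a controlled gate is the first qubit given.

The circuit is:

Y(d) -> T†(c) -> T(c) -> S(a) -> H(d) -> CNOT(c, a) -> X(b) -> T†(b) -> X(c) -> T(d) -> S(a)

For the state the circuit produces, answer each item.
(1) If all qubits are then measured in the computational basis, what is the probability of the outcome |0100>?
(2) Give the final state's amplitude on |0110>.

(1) A full measurement returns |0100> with probability 0.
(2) The final state's coefficient on |0110> equals sqrt(2)*exp(I*pi/4)/2.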